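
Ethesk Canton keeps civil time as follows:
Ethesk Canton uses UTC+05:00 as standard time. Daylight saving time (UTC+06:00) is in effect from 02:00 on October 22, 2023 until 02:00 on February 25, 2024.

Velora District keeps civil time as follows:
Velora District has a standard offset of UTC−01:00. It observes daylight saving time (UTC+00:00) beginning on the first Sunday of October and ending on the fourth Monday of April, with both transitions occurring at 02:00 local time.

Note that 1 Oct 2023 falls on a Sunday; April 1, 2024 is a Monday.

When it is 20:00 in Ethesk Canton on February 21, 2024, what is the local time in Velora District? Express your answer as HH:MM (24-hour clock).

14:00

February 21, 2024 falls between 22 October 2023 and 25 February 2024, so daylight saving is in effect and Ethesk Canton is at UTC+06:00.
20:00 Ethesk Canton − 6h = 14:00 UTC.
1 October 2023 is a Sunday, so the first Sunday is October 1.
1 April 2024 is a Monday, so the first Monday is April 1 and the fourth is April 22.
At the standard offset (UTC−01:00), 14:00 UTC − 1h = 13:00 Velora District standard time.
Daylight saving runs 1 October 2023 – 22 April 2024; the standard-time date in Velora District, February 21, 2024, is inside that window, so Velora District is at UTC+00:00.
14:00 UTC + 0h = 14:00 Velora District.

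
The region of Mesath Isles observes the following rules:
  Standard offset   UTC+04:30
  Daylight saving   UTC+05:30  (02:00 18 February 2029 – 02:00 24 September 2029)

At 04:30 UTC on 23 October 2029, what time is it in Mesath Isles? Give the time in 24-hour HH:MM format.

At the standard offset (UTC+04:30), 04:30 UTC + 4h30m = 09:00 Mesath Isles standard time.
Daylight saving runs 18 February – 24 September; the standard-time date in Mesath Isles, 23 October 2029, is outside that window, so Mesath Isles is on standard time at UTC+04:30.
04:30 UTC + 4h30m = 09:00 local.

09:00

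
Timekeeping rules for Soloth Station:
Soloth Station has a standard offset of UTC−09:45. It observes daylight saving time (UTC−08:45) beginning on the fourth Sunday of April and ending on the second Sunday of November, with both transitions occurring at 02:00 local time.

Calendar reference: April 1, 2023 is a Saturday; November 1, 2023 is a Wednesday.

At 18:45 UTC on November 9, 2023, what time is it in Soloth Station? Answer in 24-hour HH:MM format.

1 April 2023 is a Saturday, so the first Sunday is April 2 and the fourth is April 23.
1 November 2023 is a Wednesday, so the first Sunday is November 5 and the second is November 12.
At the standard offset (UTC−09:45), 18:45 UTC − 9h45m = 09:00 Soloth Station standard time.
The standard-time date in Soloth Station, November 9, 2023, lies within the daylight-saving period (23 April – 12 November), so Soloth Station is on daylight time, UTC−08:45.
18:45 UTC − 8h45m = 10:00 local.

10:00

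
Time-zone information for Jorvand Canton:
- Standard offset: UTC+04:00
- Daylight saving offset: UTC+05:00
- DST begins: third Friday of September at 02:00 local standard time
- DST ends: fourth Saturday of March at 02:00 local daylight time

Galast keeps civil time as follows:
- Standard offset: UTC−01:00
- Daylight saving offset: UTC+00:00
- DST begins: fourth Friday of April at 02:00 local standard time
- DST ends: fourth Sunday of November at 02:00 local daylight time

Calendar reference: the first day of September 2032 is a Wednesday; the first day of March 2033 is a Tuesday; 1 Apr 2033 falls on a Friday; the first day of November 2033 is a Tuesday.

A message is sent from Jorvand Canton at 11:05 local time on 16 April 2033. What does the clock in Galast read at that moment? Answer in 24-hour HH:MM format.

1 September 2032 is a Wednesday, so the first Friday is September 3 and the third is September 17.
1 March 2033 is a Tuesday, so the first Saturday is March 5 and the fourth is March 26.
16 April 2033 is outside the daylight-saving period (17 September 2032 – 26 March 2033), so Jorvand Canton is on standard time, UTC+04:00.
11:05 Jorvand Canton − 4h = 07:05 UTC.
1 April 2033 is a Friday, so the first Friday is April 1 and the fourth is April 22.
1 November 2033 is a Tuesday, so the first Sunday is November 6 and the fourth is November 27.
At the standard offset (UTC−01:00), 07:05 UTC − 1h = 06:05 Galast standard time.
Daylight saving runs 22 April – 27 November; the standard-time date in Galast, 16 April 2033, is outside that window, so Galast is on standard time at UTC−01:00.
07:05 UTC − 1h = 06:05 Galast.

06:05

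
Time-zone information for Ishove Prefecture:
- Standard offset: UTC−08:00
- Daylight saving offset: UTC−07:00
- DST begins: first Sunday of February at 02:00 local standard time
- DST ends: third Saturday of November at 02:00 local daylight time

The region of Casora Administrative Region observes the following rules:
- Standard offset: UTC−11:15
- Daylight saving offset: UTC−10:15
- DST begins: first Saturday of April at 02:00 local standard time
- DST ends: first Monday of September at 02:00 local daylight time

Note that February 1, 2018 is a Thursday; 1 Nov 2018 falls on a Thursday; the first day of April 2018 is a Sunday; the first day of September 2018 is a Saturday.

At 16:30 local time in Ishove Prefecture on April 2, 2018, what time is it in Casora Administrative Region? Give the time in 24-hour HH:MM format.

12:15

1 February 2018 is a Thursday, so the first Sunday is February 4.
1 November 2018 is a Thursday, so the first Saturday is November 3 and the third is November 17.
April 2, 2018 lies within the daylight-saving period (4 February – 17 November), so Ishove Prefecture is on daylight time, UTC−07:00.
16:30 Ishove Prefecture + 7h = 23:30 UTC.
1 April 2018 is a Sunday, so the first Saturday is April 7.
1 September 2018 is a Saturday, so the first Monday is September 3.
At the standard offset (UTC−11:15), 23:30 UTC − 11h15m = 12:15 Casora Administrative Region standard time.
Daylight saving runs 7 April – 3 September; the standard-time date in Casora Administrative Region, April 2, 2018, is outside that window, so Casora Administrative Region is on standard time at UTC−11:15.
23:30 UTC − 11h15m = 12:15 Casora Administrative Region.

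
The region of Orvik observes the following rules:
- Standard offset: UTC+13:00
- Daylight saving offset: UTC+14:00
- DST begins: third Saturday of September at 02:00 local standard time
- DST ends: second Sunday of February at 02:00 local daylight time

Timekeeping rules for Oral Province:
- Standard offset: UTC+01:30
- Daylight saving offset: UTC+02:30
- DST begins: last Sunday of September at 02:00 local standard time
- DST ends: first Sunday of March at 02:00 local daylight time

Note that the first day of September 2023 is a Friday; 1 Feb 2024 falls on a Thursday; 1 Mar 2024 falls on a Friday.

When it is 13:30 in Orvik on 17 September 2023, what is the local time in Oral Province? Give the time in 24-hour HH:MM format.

01:00

1 September 2023 is a Friday, so the first Saturday is September 2 and the third is September 16.
1 February 2024 is a Thursday, so the first Sunday is February 4 and the second is February 11.
17 September 2023 falls between 16 September 2023 and 11 February 2024, so daylight saving is in effect and Orvik is at UTC+14:00.
13:30 Orvik − 14h = 23:30 UTC (rolling into the previous day, 16 September 2023).
1 September 2023 is a Friday, so Sundays fall on 3, 10, 17, 24; the last is September 24.
1 March 2024 is a Friday, so the first Sunday is March 3.
At the standard offset (UTC+01:30), 23:30 UTC + 1h30m = 01:00 Oral Province standard time (rolling into the next day, 17 September 2023).
The standard-time date in Oral Province, 17 September 2023, is outside the daylight-saving period (24 September 2023 – 3 March 2024), so Oral Province is on standard time, UTC+01:30.
23:30 UTC + 1h30m = 01:00 Oral Province (rolling into the next day, 17 September 2023).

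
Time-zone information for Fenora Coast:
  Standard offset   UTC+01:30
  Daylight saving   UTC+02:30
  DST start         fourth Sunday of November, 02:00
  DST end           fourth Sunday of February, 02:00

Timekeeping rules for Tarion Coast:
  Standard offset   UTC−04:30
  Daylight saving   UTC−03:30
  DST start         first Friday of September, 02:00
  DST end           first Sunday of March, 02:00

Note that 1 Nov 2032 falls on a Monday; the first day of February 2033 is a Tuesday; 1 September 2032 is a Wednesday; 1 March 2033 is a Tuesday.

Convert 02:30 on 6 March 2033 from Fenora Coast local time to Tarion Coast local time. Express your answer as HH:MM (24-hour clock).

21:30

1 November 2032 is a Monday, so the first Sunday is November 7 and the fourth is November 28.
1 February 2033 is a Tuesday, so the first Sunday is February 6 and the fourth is February 27.
Daylight saving runs 28 November 2032 – 27 February 2033; 6 March 2033 is outside that window, so Fenora Coast is on standard time at UTC+01:30.
02:30 Fenora Coast − 1h30m = 01:00 UTC.
1 September 2032 is a Wednesday, so the first Friday is September 3.
1 March 2033 is a Tuesday, so the first Sunday is March 6.
At the standard offset (UTC−04:30), 01:00 UTC − 4h30m = 20:30 Tarion Coast standard time (rolling into the previous day, 5 March 2033).
Daylight saving runs 3 September 2032 – 6 March 2033; the standard-time date in Tarion Coast, 5 March 2033, is inside that window, so Tarion Coast is at UTC−03:30.
01:00 UTC − 3h30m = 21:30 Tarion Coast (rolling into the previous day, 5 March 2033).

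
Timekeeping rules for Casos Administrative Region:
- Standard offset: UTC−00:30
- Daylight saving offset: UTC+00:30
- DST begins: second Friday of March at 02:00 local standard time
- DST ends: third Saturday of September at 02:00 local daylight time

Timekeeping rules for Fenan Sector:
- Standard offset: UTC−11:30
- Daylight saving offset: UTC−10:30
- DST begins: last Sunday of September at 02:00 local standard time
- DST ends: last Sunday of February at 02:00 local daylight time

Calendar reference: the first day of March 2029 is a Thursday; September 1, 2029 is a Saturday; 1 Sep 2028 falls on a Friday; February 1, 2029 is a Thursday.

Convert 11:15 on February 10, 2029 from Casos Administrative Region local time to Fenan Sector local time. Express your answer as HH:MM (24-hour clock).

1 March 2029 is a Thursday, so the first Friday is March 2 and the second is March 9.
1 September 2029 is a Saturday, so the first Saturday is September 1 and the third is September 15.
February 10, 2029 does not fall between 9 March and 15 September, so daylight saving is not in effect and Casos Administrative Region is at UTC−00:30.
11:15 Casos Administrative Region + 0h30m = 11:45 UTC.
1 September 2028 is a Friday, so Sundays fall on 3, 10, 17, 24; the last is September 24.
1 February 2029 is a Thursday, so Sundays fall on 4, 11, 18, 25; the last is February 25.
At the standard offset (UTC−11:30), 11:45 UTC − 11h30m = 00:15 Fenan Sector standard time.
Daylight saving runs 24 September 2028 – 25 February 2029; the standard-time date in Fenan Sector, February 10, 2029, is inside that window, so Fenan Sector is at UTC−10:30.
11:45 UTC − 10h30m = 01:15 Fenan Sector.

01:15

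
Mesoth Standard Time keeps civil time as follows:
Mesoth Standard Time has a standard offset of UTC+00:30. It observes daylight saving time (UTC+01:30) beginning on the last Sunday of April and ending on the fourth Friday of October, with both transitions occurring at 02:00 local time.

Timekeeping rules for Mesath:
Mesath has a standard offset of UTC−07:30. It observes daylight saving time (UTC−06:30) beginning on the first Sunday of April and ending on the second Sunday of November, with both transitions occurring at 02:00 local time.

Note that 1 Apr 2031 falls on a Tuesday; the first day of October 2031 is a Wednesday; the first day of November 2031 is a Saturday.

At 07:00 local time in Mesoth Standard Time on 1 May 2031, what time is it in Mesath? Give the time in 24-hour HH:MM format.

1 April 2031 is a Tuesday, so Sundays fall on 6, 13, 20, 27; the last is April 27.
1 October 2031 is a Wednesday, so the first Friday is October 3 and the fourth is October 24.
1 May 2031 falls between 27 April and 24 October, so daylight saving is in effect and Mesoth Standard Time is at UTC+01:30.
07:00 Mesoth Standard Time − 1h30m = 05:30 UTC.
1 April 2031 is a Tuesday, so the first Sunday is April 6.
1 November 2031 is a Saturday, so the first Sunday is November 2 and the second is November 9.
At the standard offset (UTC−07:30), 05:30 UTC − 7h30m = 22:00 Mesath standard time (rolling into the previous day, 30 April 2031).
The standard-time date in Mesath, 30 April 2031, lies within the daylight-saving period (6 April – 9 November), so Mesath is on daylight time, UTC−06:30.
05:30 UTC − 6h30m = 23:00 Mesath (rolling into the previous day, 30 April 2031).

23:00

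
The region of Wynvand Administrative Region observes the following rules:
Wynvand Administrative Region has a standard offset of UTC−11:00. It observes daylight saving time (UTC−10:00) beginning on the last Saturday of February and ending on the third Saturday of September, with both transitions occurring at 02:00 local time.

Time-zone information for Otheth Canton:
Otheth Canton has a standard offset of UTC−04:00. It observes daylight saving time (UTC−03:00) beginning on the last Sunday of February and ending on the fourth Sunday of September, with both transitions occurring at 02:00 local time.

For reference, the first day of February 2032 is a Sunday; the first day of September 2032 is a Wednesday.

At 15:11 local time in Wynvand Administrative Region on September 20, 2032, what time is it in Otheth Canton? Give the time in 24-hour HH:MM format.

23:11

1 February 2032 is a Sunday, so Saturdays fall on 7, 14, 21, 28; the last is February 28.
1 September 2032 is a Wednesday, so the first Saturday is September 4 and the third is September 18.
September 20, 2032 is outside the daylight-saving period (28 February – 18 September), so Wynvand Administrative Region is on standard time, UTC−11:00.
15:11 Wynvand Administrative Region + 11h = 02:11 UTC (rolling into the next day, 21 September 2032).
1 February 2032 is a Sunday, so Sundays fall on 1, 8, 15, 22, 29; the last is February 29.
1 September 2032 is a Wednesday, so the first Sunday is September 5 and the fourth is September 26.
At the standard offset (UTC−04:00), 02:11 UTC − 4h = 22:11 Otheth Canton standard time (rolling into the previous day, 20 September 2032).
The standard-time date in Otheth Canton, September 20, 2032, falls between 29 February and 26 September, so daylight saving is in effect and Otheth Canton is at UTC−03:00.
02:11 UTC − 3h = 23:11 Otheth Canton (rolling into the previous day, 20 September 2032).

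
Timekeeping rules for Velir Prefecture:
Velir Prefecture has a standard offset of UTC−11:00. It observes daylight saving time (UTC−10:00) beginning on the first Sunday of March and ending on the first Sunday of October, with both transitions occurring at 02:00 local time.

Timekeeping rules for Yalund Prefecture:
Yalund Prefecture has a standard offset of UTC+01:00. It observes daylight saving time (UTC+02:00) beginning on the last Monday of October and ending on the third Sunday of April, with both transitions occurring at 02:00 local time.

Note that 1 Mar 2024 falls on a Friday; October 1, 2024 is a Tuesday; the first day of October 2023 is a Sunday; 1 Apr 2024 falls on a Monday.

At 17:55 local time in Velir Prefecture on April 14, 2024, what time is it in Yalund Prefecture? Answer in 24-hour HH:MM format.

1 March 2024 is a Friday, so the first Sunday is March 3.
1 October 2024 is a Tuesday, so the first Sunday is October 6.
April 14, 2024 falls between 3 March and 6 October, so daylight saving is in effect and Velir Prefecture is at UTC−10:00.
17:55 Velir Prefecture + 10h = 03:55 UTC (rolling into the next day, 15 April 2024).
1 October 2023 is a Sunday, so Mondays fall on 2, 9, 16, 23, 30; the last is October 30.
1 April 2024 is a Monday, so the first Sunday is April 7 and the third is April 21.
At the standard offset (UTC+01:00), 03:55 UTC + 1h = 04:55 Yalund Prefecture standard time.
The standard-time date in Yalund Prefecture, April 15, 2024, falls between 30 October 2023 and 21 April 2024, so daylight saving is in effect and Yalund Prefecture is at UTC+02:00.
03:55 UTC + 2h = 05:55 Yalund Prefecture.

05:55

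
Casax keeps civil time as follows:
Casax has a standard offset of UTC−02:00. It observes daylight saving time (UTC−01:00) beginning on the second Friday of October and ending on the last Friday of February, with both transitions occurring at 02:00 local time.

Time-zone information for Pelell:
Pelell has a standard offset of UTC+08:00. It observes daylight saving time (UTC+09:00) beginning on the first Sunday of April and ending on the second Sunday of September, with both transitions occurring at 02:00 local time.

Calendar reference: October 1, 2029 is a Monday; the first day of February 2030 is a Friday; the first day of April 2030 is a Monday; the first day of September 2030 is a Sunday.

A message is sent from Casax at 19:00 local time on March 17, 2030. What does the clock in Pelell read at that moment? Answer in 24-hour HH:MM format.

1 October 2029 is a Monday, so the first Friday is October 5 and the second is October 12.
1 February 2030 is a Friday, so Fridays fall on 1, 8, 15, 22; the last is February 22.
Daylight saving runs 12 October 2029 – 22 February 2030; March 17, 2030 is outside that window, so Casax is on standard time at UTC−02:00.
19:00 Casax + 2h = 21:00 UTC.
1 April 2030 is a Monday, so the first Sunday is April 7.
1 September 2030 is a Sunday, so the first Sunday is September 1 and the second is September 8.
At the standard offset (UTC+08:00), 21:00 UTC + 8h = 05:00 Pelell standard time (rolling into the next day, 18 March 2030).
The standard-time date in Pelell, March 18, 2030, is outside the daylight-saving period (7 April – 8 September), so Pelell is on standard time, UTC+08:00.
21:00 UTC + 8h = 05:00 Pelell (rolling into the next day, 18 March 2030).

05:00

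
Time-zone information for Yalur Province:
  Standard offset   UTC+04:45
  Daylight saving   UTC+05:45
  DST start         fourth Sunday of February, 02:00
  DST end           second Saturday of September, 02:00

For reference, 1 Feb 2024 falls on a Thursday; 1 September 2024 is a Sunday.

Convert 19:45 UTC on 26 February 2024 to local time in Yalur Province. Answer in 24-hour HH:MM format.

1 February 2024 is a Thursday, so the first Sunday is February 4 and the fourth is February 25.
1 September 2024 is a Sunday, so the first Saturday is September 7 and the second is September 14.
At the standard offset (UTC+04:45), 19:45 UTC + 4h45m = 00:30 Yalur Province standard time (rolling into the next day, 27 February 2024).
The standard-time date in Yalur Province, 27 February 2024, falls between 25 February and 14 September, so daylight saving is in effect and Yalur Province is at UTC+05:45.
19:45 UTC + 5h45m = 01:30 local (rolling into the next day, 27 February 2024).

01:30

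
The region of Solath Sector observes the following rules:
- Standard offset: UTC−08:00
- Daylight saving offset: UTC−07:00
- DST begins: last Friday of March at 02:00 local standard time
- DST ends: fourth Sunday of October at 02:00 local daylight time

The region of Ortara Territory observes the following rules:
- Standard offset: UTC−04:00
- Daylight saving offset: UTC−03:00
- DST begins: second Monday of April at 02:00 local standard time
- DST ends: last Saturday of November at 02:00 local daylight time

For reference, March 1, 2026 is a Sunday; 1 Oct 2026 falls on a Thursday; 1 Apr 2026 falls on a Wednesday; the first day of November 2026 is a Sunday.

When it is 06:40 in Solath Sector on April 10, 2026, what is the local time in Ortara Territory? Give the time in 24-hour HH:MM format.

09:40

1 March 2026 is a Sunday, so Fridays fall on 6, 13, 20, 27; the last is March 27.
1 October 2026 is a Thursday, so the first Sunday is October 4 and the fourth is October 25.
Daylight saving runs 27 March – 25 October; April 10, 2026 is inside that window, so Solath Sector is at UTC−07:00.
06:40 Solath Sector + 7h = 13:40 UTC.
1 April 2026 is a Wednesday, so the first Monday is April 6 and the second is April 13.
1 November 2026 is a Sunday, so Saturdays fall on 7, 14, 21, 28; the last is November 28.
At the standard offset (UTC−04:00), 13:40 UTC − 4h = 09:40 Ortara Territory standard time.
The standard-time date in Ortara Territory, April 10, 2026, is outside the daylight-saving period (13 April – 28 November), so Ortara Territory is on standard time, UTC−04:00.
13:40 UTC − 4h = 09:40 Ortara Territory.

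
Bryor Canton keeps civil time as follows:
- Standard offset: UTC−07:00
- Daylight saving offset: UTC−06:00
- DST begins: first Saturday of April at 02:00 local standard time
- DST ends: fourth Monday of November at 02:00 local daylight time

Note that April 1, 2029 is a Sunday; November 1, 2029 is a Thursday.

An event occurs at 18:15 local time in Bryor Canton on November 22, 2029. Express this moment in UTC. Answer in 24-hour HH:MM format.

1 April 2029 is a Sunday, so the first Saturday is April 7.
1 November 2029 is a Thursday, so the first Monday is November 5 and the fourth is November 26.
November 22, 2029 falls between 7 April and 26 November, so daylight saving is in effect and Bryor Canton is at UTC−06:00.
18:15 local + 6h = 00:15 UTC (rolling into the next day, 23 November 2029).

00:15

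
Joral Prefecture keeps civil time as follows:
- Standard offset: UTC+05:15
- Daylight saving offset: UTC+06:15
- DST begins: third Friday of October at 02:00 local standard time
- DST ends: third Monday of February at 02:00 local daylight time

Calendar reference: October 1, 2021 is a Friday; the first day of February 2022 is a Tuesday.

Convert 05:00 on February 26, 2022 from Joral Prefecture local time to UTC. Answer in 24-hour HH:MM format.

1 October 2021 is a Friday, so the first Friday is October 1 and the third is October 15.
1 February 2022 is a Tuesday, so the first Monday is February 7 and the third is February 21.
February 26, 2022 is outside the daylight-saving period (15 October 2021 – 21 February 2022), so Joral Prefecture is on standard time, UTC+05:15.
05:00 local − 5h15m = 23:45 UTC (rolling into the previous day, 25 February 2022).

23:45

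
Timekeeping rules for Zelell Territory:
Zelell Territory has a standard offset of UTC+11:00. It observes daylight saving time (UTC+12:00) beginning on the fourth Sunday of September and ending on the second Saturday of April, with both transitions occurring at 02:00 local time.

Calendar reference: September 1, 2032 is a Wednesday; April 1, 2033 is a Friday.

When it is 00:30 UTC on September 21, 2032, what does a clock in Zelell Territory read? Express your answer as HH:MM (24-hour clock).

1 September 2032 is a Wednesday, so the first Sunday is September 5 and the fourth is September 26.
1 April 2033 is a Friday, so the first Saturday is April 2 and the second is April 9.
At the standard offset (UTC+11:00), 00:30 UTC + 11h = 11:30 Zelell Territory standard time.
Daylight saving runs 26 September 2032 – 9 April 2033; the standard-time date in Zelell Territory, September 21, 2032, is outside that window, so Zelell Territory is on standard time at UTC+11:00.
00:30 UTC + 11h = 11:30 local.

11:30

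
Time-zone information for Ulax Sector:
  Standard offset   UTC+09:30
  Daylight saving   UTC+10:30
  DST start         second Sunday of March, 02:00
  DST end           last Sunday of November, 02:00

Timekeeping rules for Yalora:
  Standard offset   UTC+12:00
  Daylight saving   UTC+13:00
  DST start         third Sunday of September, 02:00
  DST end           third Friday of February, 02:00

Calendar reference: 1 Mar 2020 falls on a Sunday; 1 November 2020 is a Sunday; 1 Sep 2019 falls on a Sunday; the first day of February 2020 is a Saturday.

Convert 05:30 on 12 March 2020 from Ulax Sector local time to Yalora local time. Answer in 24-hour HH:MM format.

07:00

1 March 2020 is a Sunday, so the first Sunday is March 1 and the second is March 8.
1 November 2020 is a Sunday, so Sundays fall on 1, 8, 15, 22, 29; the last is November 29.
12 March 2020 lies within the daylight-saving period (8 March – 29 November), so Ulax Sector is on daylight time, UTC+10:30.
05:30 Ulax Sector − 10h30m = 19:00 UTC (rolling into the previous day, 11 March 2020).
1 September 2019 is a Sunday, so the first Sunday is September 1 and the third is September 15.
1 February 2020 is a Saturday, so the first Friday is February 7 and the third is February 21.
At the standard offset (UTC+12:00), 19:00 UTC + 12h = 07:00 Yalora standard time (rolling into the next day, 12 March 2020).
The standard-time date in Yalora, 12 March 2020, is outside the daylight-saving period (15 September 2019 – 21 February 2020), so Yalora is on standard time, UTC+12:00.
19:00 UTC + 12h = 07:00 Yalora (rolling into the next day, 12 March 2020).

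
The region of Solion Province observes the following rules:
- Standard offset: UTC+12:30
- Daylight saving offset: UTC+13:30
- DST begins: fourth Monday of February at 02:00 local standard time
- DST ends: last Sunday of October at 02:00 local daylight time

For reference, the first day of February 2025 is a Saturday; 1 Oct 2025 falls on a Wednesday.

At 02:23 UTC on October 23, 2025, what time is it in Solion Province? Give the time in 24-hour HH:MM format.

15:53

1 February 2025 is a Saturday, so the first Monday is February 3 and the fourth is February 24.
1 October 2025 is a Wednesday, so Sundays fall on 5, 12, 19, 26; the last is October 26.
At the standard offset (UTC+12:30), 02:23 UTC + 12h30m = 14:53 Solion Province standard time.
The standard-time date in Solion Province, October 23, 2025, lies within the daylight-saving period (24 February – 26 October), so Solion Province is on daylight time, UTC+13:30.
02:23 UTC + 13h30m = 15:53 local.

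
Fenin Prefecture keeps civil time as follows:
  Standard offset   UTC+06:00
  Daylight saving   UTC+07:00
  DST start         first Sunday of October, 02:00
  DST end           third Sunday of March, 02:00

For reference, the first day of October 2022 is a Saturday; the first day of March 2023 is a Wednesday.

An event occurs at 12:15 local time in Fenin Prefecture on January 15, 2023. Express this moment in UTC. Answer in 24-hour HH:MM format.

1 October 2022 is a Saturday, so the first Sunday is October 2.
1 March 2023 is a Wednesday, so the first Sunday is March 5 and the third is March 19.
January 15, 2023 lies within the daylight-saving period (2 October 2022 – 19 March 2023), so Fenin Prefecture is on daylight time, UTC+07:00.
12:15 local − 7h = 05:15 UTC.

05:15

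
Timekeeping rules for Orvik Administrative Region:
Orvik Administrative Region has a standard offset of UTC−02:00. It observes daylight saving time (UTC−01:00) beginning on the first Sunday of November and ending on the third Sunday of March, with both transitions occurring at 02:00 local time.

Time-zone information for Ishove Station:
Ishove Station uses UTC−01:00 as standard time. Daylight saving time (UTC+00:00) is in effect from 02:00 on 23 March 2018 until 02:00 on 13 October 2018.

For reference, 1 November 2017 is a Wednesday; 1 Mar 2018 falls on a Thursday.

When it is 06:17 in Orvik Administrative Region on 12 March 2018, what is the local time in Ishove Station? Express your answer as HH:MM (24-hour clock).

1 November 2017 is a Wednesday, so the first Sunday is November 5.
1 March 2018 is a Thursday, so the first Sunday is March 4 and the third is March 18.
12 March 2018 lies within the daylight-saving period (5 November 2017 – 18 March 2018), so Orvik Administrative Region is on daylight time, UTC−01:00.
06:17 Orvik Administrative Region + 1h = 07:17 UTC.
At the standard offset (UTC−01:00), 07:17 UTC − 1h = 06:17 Ishove Station standard time.
The standard-time date in Ishove Station, 12 March 2018, does not fall between 23 March and 13 October, so daylight saving is not in effect and Ishove Station is at UTC−01:00.
07:17 UTC − 1h = 06:17 Ishove Station.

06:17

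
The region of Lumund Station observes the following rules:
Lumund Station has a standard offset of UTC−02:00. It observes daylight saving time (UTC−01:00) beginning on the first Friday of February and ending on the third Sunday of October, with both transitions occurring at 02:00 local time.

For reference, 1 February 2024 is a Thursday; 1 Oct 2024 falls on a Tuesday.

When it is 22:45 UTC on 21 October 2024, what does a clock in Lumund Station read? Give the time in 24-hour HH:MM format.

1 February 2024 is a Thursday, so the first Friday is February 2.
1 October 2024 is a Tuesday, so the first Sunday is October 6 and the third is October 20.
At the standard offset (UTC−02:00), 22:45 UTC − 2h = 20:45 Lumund Station standard time.
The standard-time date in Lumund Station, 21 October 2024, is outside the daylight-saving period (2 February – 20 October), so Lumund Station is on standard time, UTC−02:00.
22:45 UTC − 2h = 20:45 local.

20:45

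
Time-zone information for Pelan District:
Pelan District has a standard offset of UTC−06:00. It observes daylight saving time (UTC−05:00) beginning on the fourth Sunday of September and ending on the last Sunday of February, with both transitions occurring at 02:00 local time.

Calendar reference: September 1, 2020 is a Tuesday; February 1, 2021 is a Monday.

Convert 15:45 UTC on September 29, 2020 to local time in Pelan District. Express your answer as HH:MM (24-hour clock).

1 September 2020 is a Tuesday, so the first Sunday is September 6 and the fourth is September 27.
1 February 2021 is a Monday, so Sundays fall on 7, 14, 21, 28; the last is February 28.
At the standard offset (UTC−06:00), 15:45 UTC − 6h = 09:45 Pelan District standard time.
Daylight saving runs 27 September 2020 – 28 February 2021; the standard-time date in Pelan District, September 29, 2020, is inside that window, so Pelan District is at UTC−05:00.
15:45 UTC − 5h = 10:45 local.

10:45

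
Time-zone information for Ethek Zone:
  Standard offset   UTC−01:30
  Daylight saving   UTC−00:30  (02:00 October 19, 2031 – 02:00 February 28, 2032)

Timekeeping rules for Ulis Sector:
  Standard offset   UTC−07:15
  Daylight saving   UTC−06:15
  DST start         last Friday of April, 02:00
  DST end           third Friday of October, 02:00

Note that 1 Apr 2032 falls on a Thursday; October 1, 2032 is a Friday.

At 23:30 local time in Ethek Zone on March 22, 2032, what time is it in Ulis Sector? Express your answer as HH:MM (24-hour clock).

Daylight saving runs 19 October 2031 – 28 February 2032; March 22, 2032 is outside that window, so Ethek Zone is on standard time at UTC−01:30.
23:30 Ethek Zone + 1h30m = 01:00 UTC (rolling into the next day, 23 March 2032).
1 April 2032 is a Thursday, so Fridays fall on 2, 9, 16, 23, 30; the last is April 30.
1 October 2032 is a Friday, so the first Friday is October 1 and the third is October 15.
At the standard offset (UTC−07:15), 01:00 UTC − 7h15m = 17:45 Ulis Sector standard time (rolling into the previous day, 22 March 2032).
The standard-time date in Ulis Sector, March 22, 2032, is outside the daylight-saving period (30 April – 15 October), so Ulis Sector is on standard time, UTC−07:15.
01:00 UTC − 7h15m = 17:45 Ulis Sector (rolling into the previous day, 22 March 2032).

17:45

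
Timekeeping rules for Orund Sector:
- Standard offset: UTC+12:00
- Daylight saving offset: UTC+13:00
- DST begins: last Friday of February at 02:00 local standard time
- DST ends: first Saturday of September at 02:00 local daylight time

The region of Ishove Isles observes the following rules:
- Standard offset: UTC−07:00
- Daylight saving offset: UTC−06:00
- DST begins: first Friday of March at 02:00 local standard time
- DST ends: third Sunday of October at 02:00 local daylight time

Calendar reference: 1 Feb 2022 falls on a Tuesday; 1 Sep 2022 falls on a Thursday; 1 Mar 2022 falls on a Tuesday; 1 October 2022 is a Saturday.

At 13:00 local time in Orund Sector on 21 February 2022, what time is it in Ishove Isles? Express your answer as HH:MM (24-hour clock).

1 February 2022 is a Tuesday, so Fridays fall on 4, 11, 18, 25; the last is February 25.
1 September 2022 is a Thursday, so the first Saturday is September 3.
21 February 2022 is outside the daylight-saving period (25 February – 3 September), so Orund Sector is on standard time, UTC+12:00.
13:00 Orund Sector − 12h = 01:00 UTC.
1 March 2022 is a Tuesday, so the first Friday is March 4.
1 October 2022 is a Saturday, so the first Sunday is October 2 and the third is October 16.
At the standard offset (UTC−07:00), 01:00 UTC − 7h = 18:00 Ishove Isles standard time (rolling into the previous day, 20 February 2022).
The standard-time date in Ishove Isles, 20 February 2022, does not fall between 4 March and 16 October, so daylight saving is not in effect and Ishove Isles is at UTC−07:00.
01:00 UTC − 7h = 18:00 Ishove Isles (rolling into the previous day, 20 February 2022).

18:00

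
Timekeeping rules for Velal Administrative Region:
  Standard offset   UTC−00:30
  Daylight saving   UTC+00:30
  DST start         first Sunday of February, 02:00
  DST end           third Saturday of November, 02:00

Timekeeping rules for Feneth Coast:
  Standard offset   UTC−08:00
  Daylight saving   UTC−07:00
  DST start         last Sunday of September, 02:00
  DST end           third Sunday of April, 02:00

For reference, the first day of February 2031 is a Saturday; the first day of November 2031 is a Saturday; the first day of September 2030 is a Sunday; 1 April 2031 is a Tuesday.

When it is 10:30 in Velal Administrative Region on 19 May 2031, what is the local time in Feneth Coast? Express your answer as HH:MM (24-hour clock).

1 February 2031 is a Saturday, so the first Sunday is February 2.
1 November 2031 is a Saturday, so the first Saturday is November 1 and the third is November 15.
Daylight saving runs 2 February – 15 November; 19 May 2031 is inside that window, so Velal Administrative Region is at UTC+00:30.
10:30 Velal Administrative Region − 0h30m = 10:00 UTC.
1 September 2030 is a Sunday, so Sundays fall on 1, 8, 15, 22, 29; the last is September 29.
1 April 2031 is a Tuesday, so the first Sunday is April 6 and the third is April 20.
At the standard offset (UTC−08:00), 10:00 UTC − 8h = 02:00 Feneth Coast standard time.
Daylight saving runs 29 September 2030 – 20 April 2031; the standard-time date in Feneth Coast, 19 May 2031, is outside that window, so Feneth Coast is on standard time at UTC−08:00.
10:00 UTC − 8h = 02:00 Feneth Coast.

02:00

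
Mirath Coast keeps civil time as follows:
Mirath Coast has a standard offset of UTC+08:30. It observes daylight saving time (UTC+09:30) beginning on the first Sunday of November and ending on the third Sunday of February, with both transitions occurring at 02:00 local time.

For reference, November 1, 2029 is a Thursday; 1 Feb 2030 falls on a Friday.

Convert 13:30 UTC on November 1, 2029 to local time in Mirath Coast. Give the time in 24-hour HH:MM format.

22:00

1 November 2029 is a Thursday, so the first Sunday is November 4.
1 February 2030 is a Friday, so the first Sunday is February 3 and the third is February 17.
At the standard offset (UTC+08:30), 13:30 UTC + 8h30m = 22:00 Mirath Coast standard time.
Daylight saving runs 4 November 2029 – 17 February 2030; the standard-time date in Mirath Coast, November 1, 2029, is outside that window, so Mirath Coast is on standard time at UTC+08:30.
13:30 UTC + 8h30m = 22:00 local.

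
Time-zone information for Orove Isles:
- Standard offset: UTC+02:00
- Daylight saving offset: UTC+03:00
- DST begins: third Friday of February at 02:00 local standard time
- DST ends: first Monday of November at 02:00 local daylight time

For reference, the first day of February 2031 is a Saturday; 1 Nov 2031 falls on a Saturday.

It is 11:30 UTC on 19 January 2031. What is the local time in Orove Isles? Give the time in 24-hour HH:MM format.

1 February 2031 is a Saturday, so the first Friday is February 7 and the third is February 21.
1 November 2031 is a Saturday, so the first Monday is November 3.
At the standard offset (UTC+02:00), 11:30 UTC + 2h = 13:30 Orove Isles standard time.
The standard-time date in Orove Isles, 19 January 2031, is outside the daylight-saving period (21 February – 3 November), so Orove Isles is on standard time, UTC+02:00.
11:30 UTC + 2h = 13:30 local.

13:30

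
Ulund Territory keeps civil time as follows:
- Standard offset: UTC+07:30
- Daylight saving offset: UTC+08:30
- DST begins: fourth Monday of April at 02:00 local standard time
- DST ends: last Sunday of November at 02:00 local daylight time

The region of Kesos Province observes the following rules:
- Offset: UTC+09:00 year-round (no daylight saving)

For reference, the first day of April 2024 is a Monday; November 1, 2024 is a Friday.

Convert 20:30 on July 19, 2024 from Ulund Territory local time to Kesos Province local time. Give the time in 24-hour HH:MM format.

21:00

1 April 2024 is a Monday, so the first Monday is April 1 and the fourth is April 22.
1 November 2024 is a Friday, so Sundays fall on 3, 10, 17, 24; the last is November 24.
July 19, 2024 falls between 22 April and 24 November, so daylight saving is in effect and Ulund Territory is at UTC+08:30.
20:30 Ulund Territory − 8h30m = 12:00 UTC.
Kesos Province has no daylight saving, so its offset is UTC+09:00 year-round.
12:00 UTC + 9h = 21:00 Kesos Province.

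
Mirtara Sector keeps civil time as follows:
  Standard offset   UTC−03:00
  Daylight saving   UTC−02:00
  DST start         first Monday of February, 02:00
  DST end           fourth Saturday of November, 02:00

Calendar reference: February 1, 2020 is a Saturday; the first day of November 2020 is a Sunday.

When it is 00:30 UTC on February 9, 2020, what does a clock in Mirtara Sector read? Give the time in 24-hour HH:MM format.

22:30

1 February 2020 is a Saturday, so the first Monday is February 3.
1 November 2020 is a Sunday, so the first Saturday is November 7 and the fourth is November 28.
At the standard offset (UTC−03:00), 00:30 UTC − 3h = 21:30 Mirtara Sector standard time (rolling into the previous day, 8 February 2020).
The standard-time date in Mirtara Sector, February 8, 2020, lies within the daylight-saving period (3 February – 28 November), so Mirtara Sector is on daylight time, UTC−02:00.
00:30 UTC − 2h = 22:30 local (rolling into the previous day, 8 February 2020).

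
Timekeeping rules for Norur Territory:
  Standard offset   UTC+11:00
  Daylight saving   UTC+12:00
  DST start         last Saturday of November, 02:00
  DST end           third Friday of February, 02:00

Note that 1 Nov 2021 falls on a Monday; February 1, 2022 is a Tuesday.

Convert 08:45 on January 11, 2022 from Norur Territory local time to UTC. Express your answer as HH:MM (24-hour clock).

1 November 2021 is a Monday, so Saturdays fall on 6, 13, 20, 27; the last is November 27.
1 February 2022 is a Tuesday, so the first Friday is February 4 and the third is February 18.
January 11, 2022 lies within the daylight-saving period (27 November 2021 – 18 February 2022), so Norur Territory is on daylight time, UTC+12:00.
08:45 local − 12h = 20:45 UTC (rolling into the previous day, 10 January 2022).

20:45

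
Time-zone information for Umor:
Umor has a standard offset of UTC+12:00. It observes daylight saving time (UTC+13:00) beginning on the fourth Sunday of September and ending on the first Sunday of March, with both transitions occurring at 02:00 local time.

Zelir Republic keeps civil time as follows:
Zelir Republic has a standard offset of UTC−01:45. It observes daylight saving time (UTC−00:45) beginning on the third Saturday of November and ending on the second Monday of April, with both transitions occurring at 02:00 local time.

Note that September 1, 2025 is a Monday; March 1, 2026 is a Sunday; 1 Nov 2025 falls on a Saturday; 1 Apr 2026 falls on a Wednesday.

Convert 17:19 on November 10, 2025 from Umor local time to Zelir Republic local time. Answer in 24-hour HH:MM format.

02:34

1 September 2025 is a Monday, so the first Sunday is September 7 and the fourth is September 28.
1 March 2026 is a Sunday, so the first Sunday is March 1.
Daylight saving runs 28 September 2025 – 1 March 2026; November 10, 2025 is inside that window, so Umor is at UTC+13:00.
17:19 Umor − 13h = 04:19 UTC.
1 November 2025 is a Saturday, so the first Saturday is November 1 and the third is November 15.
1 April 2026 is a Wednesday, so the first Monday is April 6 and the second is April 13.
At the standard offset (UTC−01:45), 04:19 UTC − 1h45m = 02:34 Zelir Republic standard time.
The standard-time date in Zelir Republic, November 10, 2025, does not fall between 15 November 2025 and 13 April 2026, so daylight saving is not in effect and Zelir Republic is at UTC−01:45.
04:19 UTC − 1h45m = 02:34 Zelir Republic.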